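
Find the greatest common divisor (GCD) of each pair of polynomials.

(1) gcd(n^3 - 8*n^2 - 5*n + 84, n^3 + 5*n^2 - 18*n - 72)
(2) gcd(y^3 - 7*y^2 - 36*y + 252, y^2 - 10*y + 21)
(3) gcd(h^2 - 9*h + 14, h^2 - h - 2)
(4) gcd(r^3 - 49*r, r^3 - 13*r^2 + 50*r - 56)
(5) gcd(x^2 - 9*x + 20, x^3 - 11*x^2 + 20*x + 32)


(1) = n^2 - n - 12
(2) = gcd((y - 7)*(y - 6)*(y + 6), (y - 7)*(y - 3)) = y - 7
(3) = gcd((h - 7)*(h - 2), (h - 2)*(h + 1)) = h - 2
(4) = gcd(r*(r - 7)*(r + 7), (r - 7)*(r - 4)*(r - 2)) = r - 7
(5) = gcd((x - 5)*(x - 4), (x - 8)*(x - 4)*(x + 1)) = x - 4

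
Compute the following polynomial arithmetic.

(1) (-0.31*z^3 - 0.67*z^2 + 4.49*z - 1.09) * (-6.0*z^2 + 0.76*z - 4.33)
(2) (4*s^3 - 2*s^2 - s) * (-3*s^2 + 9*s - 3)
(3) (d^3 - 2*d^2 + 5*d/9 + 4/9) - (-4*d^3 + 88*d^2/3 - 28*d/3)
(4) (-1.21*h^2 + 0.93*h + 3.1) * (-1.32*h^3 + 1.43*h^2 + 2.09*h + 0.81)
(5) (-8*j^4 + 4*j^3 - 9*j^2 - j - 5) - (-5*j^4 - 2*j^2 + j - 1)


(1) = 1.86*z^5 + 3.7844*z^4 - 26.1069*z^3 + 12.8535*z^2 - 20.2701*z + 4.7197
(2) = -12*s^5 + 42*s^4 - 27*s^3 - 3*s^2 + 3*s
(3) = 5*d^3 - 94*d^2/3 + 89*d/9 + 4/9
(4) = 1.5972*h^5 - 2.9579*h^4 - 5.291*h^3 + 5.3966*h^2 + 7.2323*h + 2.511
(5) = -3*j^4 + 4*j^3 - 7*j^2 - 2*j - 4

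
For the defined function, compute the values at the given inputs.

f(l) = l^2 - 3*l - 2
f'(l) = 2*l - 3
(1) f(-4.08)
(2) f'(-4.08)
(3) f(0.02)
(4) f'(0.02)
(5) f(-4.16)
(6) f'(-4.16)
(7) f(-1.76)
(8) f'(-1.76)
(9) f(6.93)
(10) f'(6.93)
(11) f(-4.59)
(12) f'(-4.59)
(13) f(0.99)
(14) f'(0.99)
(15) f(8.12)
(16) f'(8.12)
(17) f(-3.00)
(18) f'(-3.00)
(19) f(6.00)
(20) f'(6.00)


(1) = 26.89
(2) = -11.16
(3) = -2.06
(4) = -2.96
(5) = 27.79
(6) = -11.32
(7) = 6.38
(8) = -6.52
(9) = 25.23
(10) = 10.86
(11) = 32.84
(12) = -12.18
(13) = -3.99
(14) = -1.02
(15) = 39.57
(16) = 13.24
(17) = 16.00
(18) = -9.00
(19) = 16.00
(20) = 9.00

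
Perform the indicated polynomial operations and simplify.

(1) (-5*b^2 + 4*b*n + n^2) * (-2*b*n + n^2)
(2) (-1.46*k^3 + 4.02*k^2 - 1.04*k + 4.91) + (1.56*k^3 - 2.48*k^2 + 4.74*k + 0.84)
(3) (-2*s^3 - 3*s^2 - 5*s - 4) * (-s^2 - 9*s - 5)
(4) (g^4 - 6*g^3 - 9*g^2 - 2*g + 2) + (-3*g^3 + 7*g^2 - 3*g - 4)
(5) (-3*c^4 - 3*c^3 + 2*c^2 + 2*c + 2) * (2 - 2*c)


(1) = 10*b^3*n - 13*b^2*n^2 + 2*b*n^3 + n^4
(2) = 0.1*k^3 + 1.54*k^2 + 3.7*k + 5.75
(3) = 2*s^5 + 21*s^4 + 42*s^3 + 64*s^2 + 61*s + 20
(4) = g^4 - 9*g^3 - 2*g^2 - 5*g - 2
(5) = 6*c^5 - 10*c^3 + 4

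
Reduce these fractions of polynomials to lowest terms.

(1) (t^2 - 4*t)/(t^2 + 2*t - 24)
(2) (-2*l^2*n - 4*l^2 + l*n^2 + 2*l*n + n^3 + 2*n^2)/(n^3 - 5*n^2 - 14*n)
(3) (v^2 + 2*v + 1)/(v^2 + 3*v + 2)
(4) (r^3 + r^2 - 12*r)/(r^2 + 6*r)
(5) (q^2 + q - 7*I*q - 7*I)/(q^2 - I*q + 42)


(1) = t/(t + 6)
(2) = (-2*l^2 + l*n + n^2)/(n^2 - 7*n)
(3) = (v + 1)/(v + 2)
(4) = (r^2 + r - 12)/(r + 6)
(5) = (q + 1)/(q + 6*I)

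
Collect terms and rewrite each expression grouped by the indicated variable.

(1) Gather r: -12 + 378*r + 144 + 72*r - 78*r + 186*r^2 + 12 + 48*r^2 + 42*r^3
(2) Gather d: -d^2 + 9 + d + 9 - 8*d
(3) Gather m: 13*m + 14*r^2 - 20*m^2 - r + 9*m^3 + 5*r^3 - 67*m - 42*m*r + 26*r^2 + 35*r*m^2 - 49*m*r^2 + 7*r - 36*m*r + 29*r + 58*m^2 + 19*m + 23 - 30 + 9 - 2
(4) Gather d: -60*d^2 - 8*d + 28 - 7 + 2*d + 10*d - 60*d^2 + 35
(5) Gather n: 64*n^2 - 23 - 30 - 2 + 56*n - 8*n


(1) = 42*r^3 + 234*r^2 + 372*r + 144
(2) = -d^2 - 7*d + 18
(3) = 9*m^3 + m^2*(35*r + 38) + m*(-49*r^2 - 78*r - 35) + 5*r^3 + 40*r^2 + 35*r
(4) = -120*d^2 + 4*d + 56
(5) = 64*n^2 + 48*n - 55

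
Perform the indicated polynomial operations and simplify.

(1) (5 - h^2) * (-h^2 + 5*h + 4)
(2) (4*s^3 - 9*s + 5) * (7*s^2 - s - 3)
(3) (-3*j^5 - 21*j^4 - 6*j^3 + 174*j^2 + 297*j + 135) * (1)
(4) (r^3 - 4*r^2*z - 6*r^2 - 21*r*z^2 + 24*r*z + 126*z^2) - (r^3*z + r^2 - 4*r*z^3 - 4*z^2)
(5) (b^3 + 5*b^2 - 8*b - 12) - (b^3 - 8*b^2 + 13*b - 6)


(1) = h^4 - 5*h^3 - 9*h^2 + 25*h + 20
(2) = 28*s^5 - 4*s^4 - 75*s^3 + 44*s^2 + 22*s - 15
(3) = -3*j^5 - 21*j^4 - 6*j^3 + 174*j^2 + 297*j + 135
(4) = -r^3*z + r^3 - 4*r^2*z - 7*r^2 + 4*r*z^3 - 21*r*z^2 + 24*r*z + 130*z^2
(5) = 13*b^2 - 21*b - 6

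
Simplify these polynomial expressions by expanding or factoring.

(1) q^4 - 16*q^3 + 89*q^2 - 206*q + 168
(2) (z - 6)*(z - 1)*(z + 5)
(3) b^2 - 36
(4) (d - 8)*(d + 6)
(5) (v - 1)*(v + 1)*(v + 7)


(1) = (q - 7)*(q - 4)*(q - 3)*(q - 2)
(2) = z^3 - 2*z^2 - 29*z + 30
(3) = (b - 6)*(b + 6)
(4) = d^2 - 2*d - 48
(5) = v^3 + 7*v^2 - v - 7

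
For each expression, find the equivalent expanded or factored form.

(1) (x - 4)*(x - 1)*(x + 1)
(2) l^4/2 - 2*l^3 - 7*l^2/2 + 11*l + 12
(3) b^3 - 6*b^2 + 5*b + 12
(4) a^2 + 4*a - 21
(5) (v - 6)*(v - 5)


(1) = x^3 - 4*x^2 - x + 4
(2) = (l/2 + 1)*(l - 4)*(l - 3)*(l + 1)
(3) = (b - 4)*(b - 3)*(b + 1)
(4) = (a - 3)*(a + 7)
(5) = v^2 - 11*v + 30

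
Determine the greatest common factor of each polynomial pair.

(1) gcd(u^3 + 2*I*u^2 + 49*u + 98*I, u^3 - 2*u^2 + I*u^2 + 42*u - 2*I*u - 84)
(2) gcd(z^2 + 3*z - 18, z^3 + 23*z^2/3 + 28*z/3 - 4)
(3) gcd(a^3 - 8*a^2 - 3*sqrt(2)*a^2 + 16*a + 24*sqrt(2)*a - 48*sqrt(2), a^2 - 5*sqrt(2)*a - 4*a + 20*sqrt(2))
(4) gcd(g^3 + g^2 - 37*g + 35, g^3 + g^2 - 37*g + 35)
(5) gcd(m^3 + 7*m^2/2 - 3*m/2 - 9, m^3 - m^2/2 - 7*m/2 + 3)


(1) = gcd((u - 7*I)*(u + 2*I)*(u + 7*I), (u - 2)*(u - 6*I)*(u + 7*I)) = u + 7*I
(2) = z + 6
(3) = a - 4
(4) = g^3 + g^2 - 37*g + 35
(5) = gcd((m - 3/2)*(m + 2)*(m + 3), (m - 3/2)*(m - 1)*(m + 2)) = m^2 + m/2 - 3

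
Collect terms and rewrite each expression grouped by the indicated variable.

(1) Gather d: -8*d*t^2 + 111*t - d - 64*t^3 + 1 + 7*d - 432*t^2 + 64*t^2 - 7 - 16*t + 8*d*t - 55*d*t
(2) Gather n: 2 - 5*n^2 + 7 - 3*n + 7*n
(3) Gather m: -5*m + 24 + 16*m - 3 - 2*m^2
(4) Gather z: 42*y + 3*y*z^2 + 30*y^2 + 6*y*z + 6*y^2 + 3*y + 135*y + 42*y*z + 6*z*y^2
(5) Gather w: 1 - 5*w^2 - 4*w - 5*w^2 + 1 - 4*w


(1) = d*(-8*t^2 - 47*t + 6) - 64*t^3 - 368*t^2 + 95*t - 6
(2) = -5*n^2 + 4*n + 9
(3) = -2*m^2 + 11*m + 21
(4) = 36*y^2 + 3*y*z^2 + 180*y + z*(6*y^2 + 48*y)
(5) = -10*w^2 - 8*w + 2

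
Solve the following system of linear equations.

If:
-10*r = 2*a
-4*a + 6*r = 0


Then:
a = 0
r = 0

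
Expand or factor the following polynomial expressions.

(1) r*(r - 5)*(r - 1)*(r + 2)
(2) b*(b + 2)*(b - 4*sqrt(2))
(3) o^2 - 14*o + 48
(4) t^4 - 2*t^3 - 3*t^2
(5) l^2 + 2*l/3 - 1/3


(1) = r^4 - 4*r^3 - 7*r^2 + 10*r
(2) = b^3 - 4*sqrt(2)*b^2 + 2*b^2 - 8*sqrt(2)*b
(3) = (o - 8)*(o - 6)
(4) = t^2*(t - 3)*(t + 1)
(5) = (l - 1/3)*(l + 1)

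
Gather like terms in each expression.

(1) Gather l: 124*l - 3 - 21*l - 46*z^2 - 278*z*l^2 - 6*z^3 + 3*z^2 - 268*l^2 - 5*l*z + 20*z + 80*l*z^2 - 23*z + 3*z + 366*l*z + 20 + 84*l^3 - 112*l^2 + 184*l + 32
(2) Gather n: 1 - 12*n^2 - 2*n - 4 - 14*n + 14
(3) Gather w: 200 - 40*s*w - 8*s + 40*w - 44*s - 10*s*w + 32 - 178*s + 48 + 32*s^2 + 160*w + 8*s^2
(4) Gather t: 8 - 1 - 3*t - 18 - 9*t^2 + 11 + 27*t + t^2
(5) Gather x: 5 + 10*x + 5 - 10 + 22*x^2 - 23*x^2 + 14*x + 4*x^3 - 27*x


(1) = 84*l^3 + l^2*(-278*z - 380) + l*(80*z^2 + 361*z + 287) - 6*z^3 - 43*z^2 + 49
(2) = -12*n^2 - 16*n + 11
(3) = 40*s^2 - 230*s + w*(200 - 50*s) + 280
(4) = -8*t^2 + 24*t
(5) = 4*x^3 - x^2 - 3*x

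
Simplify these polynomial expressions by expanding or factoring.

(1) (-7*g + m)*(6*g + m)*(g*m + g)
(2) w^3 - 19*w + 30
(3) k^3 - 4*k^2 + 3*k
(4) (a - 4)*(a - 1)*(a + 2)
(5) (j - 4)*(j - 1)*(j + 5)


(1) = -42*g^3*m - 42*g^3 - g^2*m^2 - g^2*m + g*m^3 + g*m^2
(2) = (w - 3)*(w - 2)*(w + 5)
(3) = k*(k - 3)*(k - 1)
(4) = a^3 - 3*a^2 - 6*a + 8
(5) = j^3 - 21*j + 20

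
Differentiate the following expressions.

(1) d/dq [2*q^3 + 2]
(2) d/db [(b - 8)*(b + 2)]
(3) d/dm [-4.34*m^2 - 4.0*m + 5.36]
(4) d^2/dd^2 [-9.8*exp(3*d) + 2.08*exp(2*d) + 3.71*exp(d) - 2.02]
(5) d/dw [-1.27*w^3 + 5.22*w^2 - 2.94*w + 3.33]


(1) = 6*q^2
(2) = 2*b - 6
(3) = -8.68*m - 4.0
(4) = (-88.2*exp(2*d) + 8.32*exp(d) + 3.71)*exp(d)
(5) = -3.81*w^2 + 10.44*w - 2.94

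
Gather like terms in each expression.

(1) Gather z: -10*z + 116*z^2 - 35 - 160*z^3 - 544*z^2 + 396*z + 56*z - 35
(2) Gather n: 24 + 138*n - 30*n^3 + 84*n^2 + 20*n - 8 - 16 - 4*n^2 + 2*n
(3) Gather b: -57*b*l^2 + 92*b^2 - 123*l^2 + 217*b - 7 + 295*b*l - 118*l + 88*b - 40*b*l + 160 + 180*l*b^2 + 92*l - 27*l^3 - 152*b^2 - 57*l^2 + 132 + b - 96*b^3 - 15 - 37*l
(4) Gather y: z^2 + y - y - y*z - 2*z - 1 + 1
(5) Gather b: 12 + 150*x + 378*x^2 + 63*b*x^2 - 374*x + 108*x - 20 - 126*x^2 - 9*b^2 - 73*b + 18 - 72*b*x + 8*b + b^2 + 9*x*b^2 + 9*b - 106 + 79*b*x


(1) = -160*z^3 - 428*z^2 + 442*z - 70
(2) = -30*n^3 + 80*n^2 + 160*n
(3) = -96*b^3 + b^2*(180*l - 60) + b*(-57*l^2 + 255*l + 306) - 27*l^3 - 180*l^2 - 63*l + 270
(4) = -y*z + z^2 - 2*z
(5) = b^2*(9*x - 8) + b*(63*x^2 + 7*x - 56) + 252*x^2 - 116*x - 96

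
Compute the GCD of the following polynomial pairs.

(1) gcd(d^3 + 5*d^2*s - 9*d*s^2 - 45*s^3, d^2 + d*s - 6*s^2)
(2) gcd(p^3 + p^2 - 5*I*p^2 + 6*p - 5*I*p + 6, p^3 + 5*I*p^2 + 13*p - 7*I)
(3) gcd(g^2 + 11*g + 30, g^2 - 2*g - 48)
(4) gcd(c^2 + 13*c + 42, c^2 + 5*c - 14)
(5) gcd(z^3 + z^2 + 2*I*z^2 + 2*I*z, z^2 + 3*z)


(1) = gcd((d - 3*s)*(d + 3*s)*(d + 5*s), (d - 2*s)*(d + 3*s)) = d + 3*s
(2) = 1
(3) = g + 6
(4) = c + 7
(5) = z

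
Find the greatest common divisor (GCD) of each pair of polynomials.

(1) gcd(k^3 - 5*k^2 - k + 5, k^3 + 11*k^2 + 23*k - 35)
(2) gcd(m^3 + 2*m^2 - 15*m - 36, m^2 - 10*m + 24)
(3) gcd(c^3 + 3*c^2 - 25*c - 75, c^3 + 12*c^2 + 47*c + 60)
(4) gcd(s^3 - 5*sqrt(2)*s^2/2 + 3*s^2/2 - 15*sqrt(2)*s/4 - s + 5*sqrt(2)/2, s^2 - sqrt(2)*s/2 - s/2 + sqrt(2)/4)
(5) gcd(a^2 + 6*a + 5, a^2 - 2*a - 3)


(1) = gcd((k - 5)*(k - 1)*(k + 1), (k - 1)*(k + 5)*(k + 7)) = k - 1
(2) = m - 4
(3) = c^2 + 8*c + 15
(4) = s - 1/2
(5) = gcd((a + 1)*(a + 5), (a - 3)*(a + 1)) = a + 1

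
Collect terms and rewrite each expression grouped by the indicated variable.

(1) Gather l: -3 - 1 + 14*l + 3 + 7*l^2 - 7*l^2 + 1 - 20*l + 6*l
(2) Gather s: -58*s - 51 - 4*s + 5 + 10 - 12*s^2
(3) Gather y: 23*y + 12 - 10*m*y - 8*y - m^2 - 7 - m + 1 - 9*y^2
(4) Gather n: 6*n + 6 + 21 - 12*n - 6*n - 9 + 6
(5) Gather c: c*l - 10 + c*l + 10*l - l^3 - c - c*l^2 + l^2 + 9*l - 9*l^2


(1) = 0
(2) = -12*s^2 - 62*s - 36
(3) = -m^2 - m - 9*y^2 + y*(15 - 10*m) + 6
(4) = 24 - 12*n
(5) = c*(-l^2 + 2*l - 1) - l^3 - 8*l^2 + 19*l - 10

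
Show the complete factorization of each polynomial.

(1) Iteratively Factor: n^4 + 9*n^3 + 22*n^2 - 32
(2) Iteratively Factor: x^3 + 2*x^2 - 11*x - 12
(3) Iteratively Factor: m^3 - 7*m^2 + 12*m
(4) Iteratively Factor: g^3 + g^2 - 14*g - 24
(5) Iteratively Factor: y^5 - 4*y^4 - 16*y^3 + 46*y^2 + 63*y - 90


(1) = (n + 4)*(n^3 + 5*n^2 + 2*n - 8) = (n + 2)*(n + 4)*(n^2 + 3*n - 4) = (n + 2)*(n + 4)^2*(n - 1)
(2) = (x + 1)*(x^2 + x - 12) = (x - 3)*(x + 1)*(x + 4)
(3) = (m - 3)*(m^2 - 4*m) = m*(m - 3)*(m - 4)
(4) = (g + 2)*(g^2 - g - 12) = (g + 2)*(g + 3)*(g - 4)
(5) = (y + 3)*(y^4 - 7*y^3 + 5*y^2 + 31*y - 30) = (y - 1)*(y + 3)*(y^3 - 6*y^2 - y + 30) = (y - 5)*(y - 1)*(y + 3)*(y^2 - y - 6) = (y - 5)*(y - 3)*(y - 1)*(y + 3)*(y + 2)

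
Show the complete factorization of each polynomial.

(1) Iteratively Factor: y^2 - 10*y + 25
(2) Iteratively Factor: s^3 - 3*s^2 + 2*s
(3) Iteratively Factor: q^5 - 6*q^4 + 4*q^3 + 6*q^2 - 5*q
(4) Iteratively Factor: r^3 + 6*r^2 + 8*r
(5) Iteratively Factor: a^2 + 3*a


(1) = (y - 5)*(y - 5)
(2) = (s)*(s^2 - 3*s + 2) = s*(s - 1)*(s - 2)
(3) = (q)*(q^4 - 6*q^3 + 4*q^2 + 6*q - 5) = q*(q - 1)*(q^3 - 5*q^2 - q + 5) = q*(q - 1)^2*(q^2 - 4*q - 5) = q*(q - 5)*(q - 1)^2*(q + 1)
(4) = (r + 4)*(r^2 + 2*r) = r*(r + 4)*(r + 2)
(5) = (a + 3)*(a)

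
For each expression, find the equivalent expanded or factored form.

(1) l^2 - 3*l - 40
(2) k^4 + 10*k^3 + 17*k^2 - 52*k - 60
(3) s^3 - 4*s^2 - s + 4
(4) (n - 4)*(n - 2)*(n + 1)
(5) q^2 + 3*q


(1) = (l - 8)*(l + 5)
(2) = (k - 2)*(k + 1)*(k + 5)*(k + 6)
(3) = (s - 4)*(s - 1)*(s + 1)
(4) = n^3 - 5*n^2 + 2*n + 8
(5) = q*(q + 3)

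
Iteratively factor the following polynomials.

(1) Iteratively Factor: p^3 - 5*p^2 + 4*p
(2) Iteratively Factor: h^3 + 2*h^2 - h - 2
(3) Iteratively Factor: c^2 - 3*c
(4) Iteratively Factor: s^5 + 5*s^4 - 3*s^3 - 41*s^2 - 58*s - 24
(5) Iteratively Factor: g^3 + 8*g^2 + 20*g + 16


(1) = (p - 4)*(p^2 - p) = (p - 4)*(p - 1)*(p)
(2) = (h - 1)*(h^2 + 3*h + 2) = (h - 1)*(h + 1)*(h + 2)
(3) = (c)*(c - 3)
(4) = (s - 3)*(s^4 + 8*s^3 + 21*s^2 + 22*s + 8) = (s - 3)*(s + 4)*(s^3 + 4*s^2 + 5*s + 2) = (s - 3)*(s + 2)*(s + 4)*(s^2 + 2*s + 1) = (s - 3)*(s + 1)*(s + 2)*(s + 4)*(s + 1)
(5) = (g + 2)*(g^2 + 6*g + 8) = (g + 2)*(g + 4)*(g + 2)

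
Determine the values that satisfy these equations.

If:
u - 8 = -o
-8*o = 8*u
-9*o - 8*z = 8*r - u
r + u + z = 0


Then:
No Solution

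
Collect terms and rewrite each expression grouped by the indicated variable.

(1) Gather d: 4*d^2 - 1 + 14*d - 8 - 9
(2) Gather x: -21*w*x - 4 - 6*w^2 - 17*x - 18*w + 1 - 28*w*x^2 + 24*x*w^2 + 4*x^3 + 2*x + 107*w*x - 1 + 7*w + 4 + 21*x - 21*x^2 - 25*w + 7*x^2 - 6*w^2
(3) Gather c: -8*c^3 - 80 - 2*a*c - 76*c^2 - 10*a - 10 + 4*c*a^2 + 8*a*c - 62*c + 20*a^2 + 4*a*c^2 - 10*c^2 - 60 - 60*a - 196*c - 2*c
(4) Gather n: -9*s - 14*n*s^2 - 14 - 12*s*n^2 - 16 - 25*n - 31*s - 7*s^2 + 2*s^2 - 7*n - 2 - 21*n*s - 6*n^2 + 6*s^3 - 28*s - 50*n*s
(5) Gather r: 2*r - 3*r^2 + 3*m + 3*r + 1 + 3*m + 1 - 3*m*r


(1) = 4*d^2 + 14*d - 18
(2) = -12*w^2 - 36*w + 4*x^3 + x^2*(-28*w - 14) + x*(24*w^2 + 86*w + 6)
(3) = 20*a^2 - 70*a - 8*c^3 + c^2*(4*a - 86) + c*(4*a^2 + 6*a - 260) - 150
(4) = n^2*(-12*s - 6) + n*(-14*s^2 - 71*s - 32) + 6*s^3 - 5*s^2 - 68*s - 32
(5) = 6*m - 3*r^2 + r*(5 - 3*m) + 2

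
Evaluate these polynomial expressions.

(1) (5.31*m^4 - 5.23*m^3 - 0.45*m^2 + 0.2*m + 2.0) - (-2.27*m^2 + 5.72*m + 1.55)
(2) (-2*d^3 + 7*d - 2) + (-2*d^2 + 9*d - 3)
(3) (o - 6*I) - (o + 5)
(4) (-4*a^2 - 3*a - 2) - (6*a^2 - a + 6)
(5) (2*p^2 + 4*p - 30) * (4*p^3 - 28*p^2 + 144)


(1) = 5.31*m^4 - 5.23*m^3 + 1.82*m^2 - 5.52*m + 0.45
(2) = -2*d^3 - 2*d^2 + 16*d - 5
(3) = -5 - 6*I
(4) = -10*a^2 - 2*a - 8
(5) = 8*p^5 - 40*p^4 - 232*p^3 + 1128*p^2 + 576*p - 4320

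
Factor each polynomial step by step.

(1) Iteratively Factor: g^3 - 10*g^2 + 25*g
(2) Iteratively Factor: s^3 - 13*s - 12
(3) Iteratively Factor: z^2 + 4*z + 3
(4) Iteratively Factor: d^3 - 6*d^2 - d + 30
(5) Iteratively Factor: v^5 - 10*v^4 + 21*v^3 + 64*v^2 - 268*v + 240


(1) = (g - 5)*(g^2 - 5*g) = g*(g - 5)*(g - 5)
(2) = (s - 4)*(s^2 + 4*s + 3) = (s - 4)*(s + 3)*(s + 1)
(3) = (z + 3)*(z + 1)
(4) = (d + 2)*(d^2 - 8*d + 15) = (d - 3)*(d + 2)*(d - 5)
(5) = (v - 2)*(v^4 - 8*v^3 + 5*v^2 + 74*v - 120) = (v - 2)*(v + 3)*(v^3 - 11*v^2 + 38*v - 40) = (v - 2)^2*(v + 3)*(v^2 - 9*v + 20) = (v - 4)*(v - 2)^2*(v + 3)*(v - 5)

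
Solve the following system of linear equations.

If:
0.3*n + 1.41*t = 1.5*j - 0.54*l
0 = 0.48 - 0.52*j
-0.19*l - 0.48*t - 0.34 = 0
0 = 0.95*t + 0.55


Then:
j = 0.92
l = -0.33
n = 7.92
t = -0.58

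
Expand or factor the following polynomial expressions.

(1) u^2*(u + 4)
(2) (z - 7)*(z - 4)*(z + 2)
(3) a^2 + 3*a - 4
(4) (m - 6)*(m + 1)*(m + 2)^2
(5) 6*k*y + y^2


(1) = u^3 + 4*u^2
(2) = z^3 - 9*z^2 + 6*z + 56
(3) = (a - 1)*(a + 4)
(4) = m^4 - m^3 - 22*m^2 - 44*m - 24
(5) = y*(6*k + y)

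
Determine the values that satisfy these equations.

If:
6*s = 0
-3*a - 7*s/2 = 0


Then:
a = 0
s = 0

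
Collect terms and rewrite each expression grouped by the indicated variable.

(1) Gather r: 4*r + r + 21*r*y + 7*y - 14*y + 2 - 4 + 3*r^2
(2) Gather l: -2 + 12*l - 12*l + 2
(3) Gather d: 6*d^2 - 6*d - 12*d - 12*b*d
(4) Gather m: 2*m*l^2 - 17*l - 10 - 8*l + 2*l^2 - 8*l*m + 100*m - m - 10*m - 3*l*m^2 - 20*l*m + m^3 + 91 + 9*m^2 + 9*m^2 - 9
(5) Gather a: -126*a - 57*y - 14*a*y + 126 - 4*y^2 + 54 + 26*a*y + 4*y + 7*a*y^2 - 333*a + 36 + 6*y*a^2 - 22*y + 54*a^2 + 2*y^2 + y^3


(1) = 3*r^2 + r*(21*y + 5) - 7*y - 2
(2) = 0
(3) = 6*d^2 + d*(-12*b - 18)
(4) = 2*l^2 - 25*l + m^3 + m^2*(18 - 3*l) + m*(2*l^2 - 28*l + 89) + 72
(5) = a^2*(6*y + 54) + a*(7*y^2 + 12*y - 459) + y^3 - 2*y^2 - 75*y + 216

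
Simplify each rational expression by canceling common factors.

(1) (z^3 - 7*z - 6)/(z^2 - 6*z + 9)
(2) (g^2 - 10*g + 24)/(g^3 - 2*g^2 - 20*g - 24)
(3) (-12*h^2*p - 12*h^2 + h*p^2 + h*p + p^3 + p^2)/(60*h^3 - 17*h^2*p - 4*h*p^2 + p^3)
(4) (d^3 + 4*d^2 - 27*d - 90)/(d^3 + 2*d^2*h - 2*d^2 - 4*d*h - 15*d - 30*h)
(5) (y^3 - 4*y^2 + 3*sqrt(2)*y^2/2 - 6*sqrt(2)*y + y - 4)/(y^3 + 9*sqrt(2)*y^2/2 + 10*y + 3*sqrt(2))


(1) = (z^2 + 3*z + 2)/(z - 3)
(2) = (g - 4)/(g^2 + 4*g + 4)
(3) = (p + 1)/(-5*h + p)
(4) = (d + 6)/(d + 2*h)
(5) = (4*y - 16)/(4*y + 12*sqrt(2))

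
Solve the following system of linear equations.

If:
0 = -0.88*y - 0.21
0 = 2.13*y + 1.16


Then:
No Solution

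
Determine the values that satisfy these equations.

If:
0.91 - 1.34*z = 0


Then:
z = 0.68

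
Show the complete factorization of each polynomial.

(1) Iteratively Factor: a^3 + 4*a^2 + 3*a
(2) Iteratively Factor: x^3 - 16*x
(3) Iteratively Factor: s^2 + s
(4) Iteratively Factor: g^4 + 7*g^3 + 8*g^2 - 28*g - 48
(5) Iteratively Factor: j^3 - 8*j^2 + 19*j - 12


(1) = (a + 1)*(a^2 + 3*a) = a*(a + 1)*(a + 3)
(2) = (x - 4)*(x^2 + 4*x) = x*(x - 4)*(x + 4)
(3) = (s + 1)*(s)
(4) = (g + 2)*(g^3 + 5*g^2 - 2*g - 24) = (g + 2)*(g + 4)*(g^2 + g - 6) = (g + 2)*(g + 3)*(g + 4)*(g - 2)
(5) = (j - 1)*(j^2 - 7*j + 12) = (j - 3)*(j - 1)*(j - 4)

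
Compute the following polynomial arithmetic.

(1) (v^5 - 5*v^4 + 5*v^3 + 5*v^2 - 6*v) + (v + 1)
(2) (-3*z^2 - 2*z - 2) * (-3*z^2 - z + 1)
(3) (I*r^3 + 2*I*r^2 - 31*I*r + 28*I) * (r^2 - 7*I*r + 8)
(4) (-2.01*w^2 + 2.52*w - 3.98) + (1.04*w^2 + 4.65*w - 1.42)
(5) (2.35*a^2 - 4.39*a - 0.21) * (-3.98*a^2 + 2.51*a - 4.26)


(1) = v^5 - 5*v^4 + 5*v^3 + 5*v^2 - 5*v + 1
(2) = 9*z^4 + 9*z^3 + 5*z^2 - 2
(3) = I*r^5 + 7*r^4 + 2*I*r^4 + 14*r^3 - 23*I*r^3 - 217*r^2 + 44*I*r^2 + 196*r - 248*I*r + 224*I
(4) = -0.97*w^2 + 7.17*w - 5.4
(5) = -9.353*a^4 + 23.3707*a^3 - 20.1941*a^2 + 18.1743*a + 0.8946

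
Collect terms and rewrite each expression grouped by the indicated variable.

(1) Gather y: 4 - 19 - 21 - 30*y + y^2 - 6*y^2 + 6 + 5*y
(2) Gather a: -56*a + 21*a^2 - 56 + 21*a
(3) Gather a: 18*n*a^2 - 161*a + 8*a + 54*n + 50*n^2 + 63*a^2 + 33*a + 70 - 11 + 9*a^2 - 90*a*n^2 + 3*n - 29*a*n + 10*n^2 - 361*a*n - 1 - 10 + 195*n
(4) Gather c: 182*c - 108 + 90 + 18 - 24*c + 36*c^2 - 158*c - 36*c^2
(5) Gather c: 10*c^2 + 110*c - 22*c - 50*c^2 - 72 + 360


(1) = -5*y^2 - 25*y - 30
(2) = 21*a^2 - 35*a - 56
(3) = a^2*(18*n + 72) + a*(-90*n^2 - 390*n - 120) + 60*n^2 + 252*n + 48
(4) = 0
(5) = -40*c^2 + 88*c + 288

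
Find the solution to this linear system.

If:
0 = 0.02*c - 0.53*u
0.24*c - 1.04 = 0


Then:
c = 4.33
u = 0.16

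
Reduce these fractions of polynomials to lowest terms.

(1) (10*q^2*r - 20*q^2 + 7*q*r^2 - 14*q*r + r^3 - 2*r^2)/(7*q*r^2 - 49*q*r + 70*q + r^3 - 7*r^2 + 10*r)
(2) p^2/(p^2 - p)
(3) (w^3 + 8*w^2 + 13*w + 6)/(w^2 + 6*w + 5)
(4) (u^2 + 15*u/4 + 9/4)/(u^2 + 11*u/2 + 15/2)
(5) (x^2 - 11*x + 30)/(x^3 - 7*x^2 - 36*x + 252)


(1) = (10*q^2 + 7*q*r + r^2)/(7*q*r - 35*q + r^2 - 5*r)
(2) = p/(p - 1)
(3) = (w^2 + 7*w + 6)/(w + 5)
(4) = (4*u + 3)/(4*u + 10)
(5) = (x - 5)/(x^2 - x - 42)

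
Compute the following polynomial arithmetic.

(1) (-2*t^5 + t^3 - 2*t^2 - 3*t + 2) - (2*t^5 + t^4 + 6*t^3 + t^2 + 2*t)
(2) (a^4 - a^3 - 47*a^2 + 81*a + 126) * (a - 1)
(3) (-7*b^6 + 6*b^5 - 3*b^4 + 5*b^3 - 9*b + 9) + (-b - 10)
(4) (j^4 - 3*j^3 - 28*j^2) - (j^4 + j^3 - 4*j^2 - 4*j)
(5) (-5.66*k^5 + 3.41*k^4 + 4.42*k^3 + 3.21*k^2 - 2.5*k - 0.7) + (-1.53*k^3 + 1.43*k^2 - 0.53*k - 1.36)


(1) = -4*t^5 - t^4 - 5*t^3 - 3*t^2 - 5*t + 2
(2) = a^5 - 2*a^4 - 46*a^3 + 128*a^2 + 45*a - 126
(3) = -7*b^6 + 6*b^5 - 3*b^4 + 5*b^3 - 10*b - 1
(4) = -4*j^3 - 24*j^2 + 4*j
(5) = -5.66*k^5 + 3.41*k^4 + 2.89*k^3 + 4.64*k^2 - 3.03*k - 2.06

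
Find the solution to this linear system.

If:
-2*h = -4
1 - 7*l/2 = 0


Then:
h = 2
l = 2/7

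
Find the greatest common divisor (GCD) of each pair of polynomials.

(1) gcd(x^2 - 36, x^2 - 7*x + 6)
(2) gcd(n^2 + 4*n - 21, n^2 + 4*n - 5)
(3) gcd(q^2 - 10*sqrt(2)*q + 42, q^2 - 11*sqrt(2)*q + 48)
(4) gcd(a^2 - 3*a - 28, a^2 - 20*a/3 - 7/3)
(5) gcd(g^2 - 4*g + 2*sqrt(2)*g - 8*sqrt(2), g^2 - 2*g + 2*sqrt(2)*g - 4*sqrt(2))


(1) = x - 6
(2) = 1
(3) = q - 3*sqrt(2)
(4) = gcd((a - 7)*(a + 4), (a - 7)*(a + 1/3)) = a - 7
(5) = gcd((g - 4)*(g + 2*sqrt(2)), (g - 2)*(g + 2*sqrt(2))) = g + 2*sqrt(2)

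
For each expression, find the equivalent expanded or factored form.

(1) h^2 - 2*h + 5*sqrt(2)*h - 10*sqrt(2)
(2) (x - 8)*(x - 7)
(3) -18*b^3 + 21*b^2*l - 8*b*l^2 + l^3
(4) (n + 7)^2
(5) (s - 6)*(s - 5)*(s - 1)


(1) = (h - 2)*(h + 5*sqrt(2))
(2) = x^2 - 15*x + 56
(3) = (-3*b + l)^2*(-2*b + l)
(4) = n^2 + 14*n + 49
(5) = s^3 - 12*s^2 + 41*s - 30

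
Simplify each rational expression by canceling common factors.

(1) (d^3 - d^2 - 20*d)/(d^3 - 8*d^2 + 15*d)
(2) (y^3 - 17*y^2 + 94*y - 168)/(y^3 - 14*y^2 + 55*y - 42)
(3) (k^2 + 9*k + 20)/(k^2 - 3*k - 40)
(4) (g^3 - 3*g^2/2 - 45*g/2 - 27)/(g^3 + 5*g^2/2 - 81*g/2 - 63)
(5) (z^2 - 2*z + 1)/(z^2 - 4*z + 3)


(1) = (d + 4)/(d - 3)
(2) = (y - 4)/(y - 1)
(3) = (k + 4)/(k - 8)
(4) = (g + 3)/(g + 7)
(5) = (z - 1)/(z - 3)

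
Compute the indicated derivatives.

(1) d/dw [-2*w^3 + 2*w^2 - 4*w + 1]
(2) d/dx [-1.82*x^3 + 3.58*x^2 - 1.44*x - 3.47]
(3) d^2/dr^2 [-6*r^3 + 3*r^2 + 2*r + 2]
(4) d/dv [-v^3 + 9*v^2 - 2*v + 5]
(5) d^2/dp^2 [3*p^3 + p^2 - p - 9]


(1) = -6*w^2 + 4*w - 4
(2) = -5.46*x^2 + 7.16*x - 1.44
(3) = 6 - 36*r
(4) = -3*v^2 + 18*v - 2
(5) = 18*p + 2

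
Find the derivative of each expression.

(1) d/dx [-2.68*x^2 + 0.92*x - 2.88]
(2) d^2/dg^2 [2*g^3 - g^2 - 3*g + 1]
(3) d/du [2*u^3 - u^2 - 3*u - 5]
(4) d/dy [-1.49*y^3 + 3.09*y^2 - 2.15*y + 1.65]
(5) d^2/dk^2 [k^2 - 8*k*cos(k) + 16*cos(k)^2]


(1) = 0.92 - 5.36*x
(2) = 12*g - 2
(3) = 6*u^2 - 2*u - 3
(4) = -4.47*y^2 + 6.18*y - 2.15
(5) = 8*k*cos(k) + 64*sin(k)^2 + 16*sin(k) - 30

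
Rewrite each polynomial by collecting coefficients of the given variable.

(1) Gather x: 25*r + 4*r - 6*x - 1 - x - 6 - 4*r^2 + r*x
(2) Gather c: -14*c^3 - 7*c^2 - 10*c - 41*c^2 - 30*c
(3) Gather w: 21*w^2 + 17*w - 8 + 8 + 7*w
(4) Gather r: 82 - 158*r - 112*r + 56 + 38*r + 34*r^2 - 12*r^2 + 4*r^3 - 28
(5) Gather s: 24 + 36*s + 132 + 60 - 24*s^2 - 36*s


(1) = -4*r^2 + 29*r + x*(r - 7) - 7
(2) = -14*c^3 - 48*c^2 - 40*c
(3) = 21*w^2 + 24*w
(4) = 4*r^3 + 22*r^2 - 232*r + 110
(5) = 216 - 24*s^2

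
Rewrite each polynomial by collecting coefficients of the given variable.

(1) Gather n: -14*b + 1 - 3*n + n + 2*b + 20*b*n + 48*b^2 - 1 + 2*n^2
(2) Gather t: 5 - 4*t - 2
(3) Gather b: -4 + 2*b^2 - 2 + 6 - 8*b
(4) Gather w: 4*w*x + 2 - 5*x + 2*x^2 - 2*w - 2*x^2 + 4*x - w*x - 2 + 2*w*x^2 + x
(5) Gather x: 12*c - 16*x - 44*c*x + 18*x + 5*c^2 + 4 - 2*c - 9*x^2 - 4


(1) = 48*b^2 - 12*b + 2*n^2 + n*(20*b - 2)
(2) = 3 - 4*t
(3) = 2*b^2 - 8*b
(4) = w*(2*x^2 + 3*x - 2)
(5) = 5*c^2 + 10*c - 9*x^2 + x*(2 - 44*c)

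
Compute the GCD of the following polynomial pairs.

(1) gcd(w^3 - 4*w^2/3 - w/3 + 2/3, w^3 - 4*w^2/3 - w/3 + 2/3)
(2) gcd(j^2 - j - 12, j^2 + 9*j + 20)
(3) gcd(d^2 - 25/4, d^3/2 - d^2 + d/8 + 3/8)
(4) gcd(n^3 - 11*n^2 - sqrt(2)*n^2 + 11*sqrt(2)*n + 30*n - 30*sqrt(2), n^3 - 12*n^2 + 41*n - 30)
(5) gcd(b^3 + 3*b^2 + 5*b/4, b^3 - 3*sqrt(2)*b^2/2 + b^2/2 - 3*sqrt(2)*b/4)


(1) = w^3 - 4*w^2/3 - w/3 + 2/3
(2) = gcd((j - 4)*(j + 3), (j + 4)*(j + 5)) = 1
(3) = 1
(4) = gcd((n - 6)*(n - 5)*(n - sqrt(2)), (n - 6)*(n - 5)*(n - 1)) = n^2 - 11*n + 30
(5) = gcd(b*(b + 1/2)*(b + 5/2), b*(b + 1/2)*(b - 3*sqrt(2)/2)) = b^2 + b/2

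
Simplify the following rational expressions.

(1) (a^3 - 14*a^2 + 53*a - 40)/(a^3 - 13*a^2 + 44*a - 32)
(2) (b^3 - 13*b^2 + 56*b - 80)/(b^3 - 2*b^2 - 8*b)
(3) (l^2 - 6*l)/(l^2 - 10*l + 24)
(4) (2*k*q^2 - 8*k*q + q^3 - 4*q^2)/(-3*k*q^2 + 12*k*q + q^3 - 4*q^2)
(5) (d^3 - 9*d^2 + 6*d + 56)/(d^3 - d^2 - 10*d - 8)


(1) = (a - 5)/(a - 4)
(2) = (b^2 - 9*b + 20)/(b^2 + 2*b)
(3) = l/(l - 4)
(4) = (2*k + q)/(-3*k + q)
(5) = (d - 7)/(d + 1)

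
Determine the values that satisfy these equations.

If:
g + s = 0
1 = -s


Then:
g = 1
s = -1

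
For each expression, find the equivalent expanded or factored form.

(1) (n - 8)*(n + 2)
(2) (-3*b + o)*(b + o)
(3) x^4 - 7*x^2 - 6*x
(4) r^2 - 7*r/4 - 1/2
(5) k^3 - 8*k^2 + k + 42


(1) = n^2 - 6*n - 16
(2) = -3*b^2 - 2*b*o + o^2
(3) = x*(x - 3)*(x + 1)*(x + 2)
(4) = (r - 2)*(r + 1/4)
(5) = (k - 7)*(k - 3)*(k + 2)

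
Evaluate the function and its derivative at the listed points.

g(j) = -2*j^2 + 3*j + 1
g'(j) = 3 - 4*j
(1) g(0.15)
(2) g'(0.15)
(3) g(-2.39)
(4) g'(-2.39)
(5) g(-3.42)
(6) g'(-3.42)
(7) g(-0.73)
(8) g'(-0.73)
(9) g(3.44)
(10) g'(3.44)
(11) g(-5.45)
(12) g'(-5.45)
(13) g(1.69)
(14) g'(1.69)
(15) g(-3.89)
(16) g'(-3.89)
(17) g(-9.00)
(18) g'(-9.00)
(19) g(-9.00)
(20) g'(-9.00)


(1) = 1.40
(2) = 2.40
(3) = -17.59
(4) = 12.56
(5) = -32.65
(6) = 16.68
(7) = -2.26
(8) = 5.92
(9) = -12.35
(10) = -10.76
(11) = -74.75
(12) = 24.80
(13) = 0.36
(14) = -3.76
(15) = -40.93
(16) = 18.56
(17) = -188.00
(18) = 39.00
(19) = -188.00
(20) = 39.00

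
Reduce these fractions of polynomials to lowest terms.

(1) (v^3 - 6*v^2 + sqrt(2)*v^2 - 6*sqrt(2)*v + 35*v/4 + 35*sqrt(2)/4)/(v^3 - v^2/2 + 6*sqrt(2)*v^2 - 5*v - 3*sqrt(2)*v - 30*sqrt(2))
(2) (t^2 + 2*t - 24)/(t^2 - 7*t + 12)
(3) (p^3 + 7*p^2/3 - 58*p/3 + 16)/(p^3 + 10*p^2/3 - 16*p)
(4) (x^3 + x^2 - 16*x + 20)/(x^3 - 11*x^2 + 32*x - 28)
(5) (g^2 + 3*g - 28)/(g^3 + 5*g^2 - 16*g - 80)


(1) = (8*v^2 + v*(-28 + 8*sqrt(2)) - 28*sqrt(2))/(8*v^2 + v*(16 + 48*sqrt(2)) + 96*sqrt(2))
(2) = (t + 6)/(t - 3)
(3) = (p - 1)/p
(4) = (x + 5)/(x - 7)
(5) = (g + 7)/(g^2 + 9*g + 20)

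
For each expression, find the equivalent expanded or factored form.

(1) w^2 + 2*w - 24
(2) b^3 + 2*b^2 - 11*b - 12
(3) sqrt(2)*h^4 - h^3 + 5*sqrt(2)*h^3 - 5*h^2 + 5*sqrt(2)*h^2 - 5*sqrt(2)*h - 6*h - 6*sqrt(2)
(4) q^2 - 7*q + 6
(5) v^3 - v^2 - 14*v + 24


(1) = (w - 4)*(w + 6)
(2) = (b - 3)*(b + 1)*(b + 4)
(3) = (h + 2)*(h + 3)*(h - sqrt(2))*(sqrt(2)*h + 1)
(4) = (q - 6)*(q - 1)
(5) = (v - 3)*(v - 2)*(v + 4)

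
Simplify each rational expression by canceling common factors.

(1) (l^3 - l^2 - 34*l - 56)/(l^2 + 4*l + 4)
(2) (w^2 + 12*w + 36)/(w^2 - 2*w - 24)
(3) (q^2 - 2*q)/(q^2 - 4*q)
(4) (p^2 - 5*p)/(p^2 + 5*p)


(1) = (l^2 - 3*l - 28)/(l + 2)
(2) = (w^2 + 12*w + 36)/(w^2 - 2*w - 24)
(3) = (q - 2)/(q - 4)
(4) = (p - 5)/(p + 5)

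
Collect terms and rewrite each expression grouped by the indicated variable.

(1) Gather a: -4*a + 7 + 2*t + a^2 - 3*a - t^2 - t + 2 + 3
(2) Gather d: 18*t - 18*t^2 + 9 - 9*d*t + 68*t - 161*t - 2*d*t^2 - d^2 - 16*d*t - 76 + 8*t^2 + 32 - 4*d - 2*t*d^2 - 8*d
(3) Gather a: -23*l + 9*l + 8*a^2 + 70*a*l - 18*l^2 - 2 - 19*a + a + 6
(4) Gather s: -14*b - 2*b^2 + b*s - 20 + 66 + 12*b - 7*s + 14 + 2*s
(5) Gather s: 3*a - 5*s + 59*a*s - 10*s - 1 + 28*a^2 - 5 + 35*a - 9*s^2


(1) = a^2 - 7*a - t^2 + t + 12
(2) = d^2*(-2*t - 1) + d*(-2*t^2 - 25*t - 12) - 10*t^2 - 75*t - 35
(3) = 8*a^2 + a*(70*l - 18) - 18*l^2 - 14*l + 4
(4) = -2*b^2 - 2*b + s*(b - 5) + 60
(5) = 28*a^2 + 38*a - 9*s^2 + s*(59*a - 15) - 6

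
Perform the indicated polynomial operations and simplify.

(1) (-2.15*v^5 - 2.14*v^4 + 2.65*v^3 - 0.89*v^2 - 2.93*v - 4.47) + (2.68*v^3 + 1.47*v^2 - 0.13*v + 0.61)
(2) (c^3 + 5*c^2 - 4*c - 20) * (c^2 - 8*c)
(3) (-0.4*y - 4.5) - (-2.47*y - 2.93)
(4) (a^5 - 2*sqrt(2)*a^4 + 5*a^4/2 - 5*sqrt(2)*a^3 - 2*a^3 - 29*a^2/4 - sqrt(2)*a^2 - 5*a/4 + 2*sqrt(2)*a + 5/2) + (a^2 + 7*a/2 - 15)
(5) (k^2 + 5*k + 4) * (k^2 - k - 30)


(1) = -2.15*v^5 - 2.14*v^4 + 5.33*v^3 + 0.58*v^2 - 3.06*v - 3.86
(2) = c^5 - 3*c^4 - 44*c^3 + 12*c^2 + 160*c
(3) = 2.07*y - 1.57
(4) = a^5 - 2*sqrt(2)*a^4 + 5*a^4/2 - 5*sqrt(2)*a^3 - 2*a^3 - 25*a^2/4 - sqrt(2)*a^2 + 9*a/4 + 2*sqrt(2)*a - 25/2
(5) = k^4 + 4*k^3 - 31*k^2 - 154*k - 120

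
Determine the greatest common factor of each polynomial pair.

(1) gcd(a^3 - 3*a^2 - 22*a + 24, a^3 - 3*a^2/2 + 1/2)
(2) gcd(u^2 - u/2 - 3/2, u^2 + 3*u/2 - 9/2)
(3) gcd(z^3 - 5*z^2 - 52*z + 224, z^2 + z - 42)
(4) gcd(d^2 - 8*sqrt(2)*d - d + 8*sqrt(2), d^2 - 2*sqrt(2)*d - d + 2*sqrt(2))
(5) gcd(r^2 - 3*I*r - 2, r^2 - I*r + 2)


(1) = a - 1
(2) = gcd((u - 3/2)*(u + 1), (u - 3/2)*(u + 3)) = u - 3/2
(3) = z + 7
(4) = gcd((d - 1)*(d - 8*sqrt(2)), (d - 1)*(d - 2*sqrt(2))) = d - 1
(5) = gcd((r - 2*I)*(r - I), (r - 2*I)*(r + I)) = r - 2*I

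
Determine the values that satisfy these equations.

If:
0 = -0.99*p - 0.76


Then:
p = -0.77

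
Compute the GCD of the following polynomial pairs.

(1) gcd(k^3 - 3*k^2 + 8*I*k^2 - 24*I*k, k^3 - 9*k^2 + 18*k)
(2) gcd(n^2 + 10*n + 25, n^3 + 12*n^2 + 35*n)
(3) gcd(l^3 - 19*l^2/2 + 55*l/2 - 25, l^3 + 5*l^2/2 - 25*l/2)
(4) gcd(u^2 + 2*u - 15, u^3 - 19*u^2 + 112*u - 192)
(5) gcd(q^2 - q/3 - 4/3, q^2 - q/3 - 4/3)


(1) = k^2 - 3*k
(2) = n + 5
(3) = l - 5/2
(4) = gcd((u - 3)*(u + 5), (u - 8)^2*(u - 3)) = u - 3
(5) = q^2 - q/3 - 4/3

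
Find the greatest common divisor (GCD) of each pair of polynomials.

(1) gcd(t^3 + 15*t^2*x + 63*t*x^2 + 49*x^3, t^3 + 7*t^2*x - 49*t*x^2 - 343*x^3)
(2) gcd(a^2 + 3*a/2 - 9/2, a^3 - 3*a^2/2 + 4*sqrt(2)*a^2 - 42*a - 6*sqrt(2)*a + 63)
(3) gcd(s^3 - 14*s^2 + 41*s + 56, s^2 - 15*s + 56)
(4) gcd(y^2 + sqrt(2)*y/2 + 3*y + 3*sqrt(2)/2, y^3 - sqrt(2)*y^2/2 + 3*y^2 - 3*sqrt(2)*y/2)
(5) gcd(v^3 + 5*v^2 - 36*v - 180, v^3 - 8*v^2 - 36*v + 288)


(1) = gcd((t + x)*(t + 7*x)^2, (t - 7*x)*(t + 7*x)^2) = t^2 + 14*t*x + 49*x^2
(2) = gcd((a - 3/2)*(a + 3), (a - 3/2)*(a - 3*sqrt(2))*(a + 7*sqrt(2))) = a - 3/2
(3) = s^2 - 15*s + 56
(4) = y + 3
(5) = v^2 - 36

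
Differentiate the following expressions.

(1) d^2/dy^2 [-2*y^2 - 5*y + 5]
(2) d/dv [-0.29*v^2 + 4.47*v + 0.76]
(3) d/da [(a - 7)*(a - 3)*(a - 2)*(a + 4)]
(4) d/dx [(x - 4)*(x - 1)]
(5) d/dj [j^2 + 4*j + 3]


(1) = -4
(2) = 4.47 - 0.58*v
(3) = 4*a^3 - 24*a^2 - 14*a + 122
(4) = 2*x - 5
(5) = 2*j + 4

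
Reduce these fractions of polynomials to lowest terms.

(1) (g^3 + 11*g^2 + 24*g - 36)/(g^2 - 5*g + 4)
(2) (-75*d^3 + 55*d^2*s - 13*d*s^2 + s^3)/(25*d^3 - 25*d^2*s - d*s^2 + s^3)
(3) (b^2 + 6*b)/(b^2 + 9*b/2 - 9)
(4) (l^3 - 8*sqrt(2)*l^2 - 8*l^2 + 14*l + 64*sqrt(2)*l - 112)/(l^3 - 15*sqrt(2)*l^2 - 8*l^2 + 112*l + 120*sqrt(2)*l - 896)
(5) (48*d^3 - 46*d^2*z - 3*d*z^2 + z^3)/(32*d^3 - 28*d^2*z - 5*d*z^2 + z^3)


(1) = (g^2 + 12*g + 36)/(g - 4)
(2) = (15*d^2 - 8*d*s + s^2)/(-5*d^2 + 4*d*s + s^2)
(3) = 2*b/(2*b - 3)
(4) = (l - sqrt(2))/(l - 8*sqrt(2))
(5) = (6*d + z)/(4*d + z)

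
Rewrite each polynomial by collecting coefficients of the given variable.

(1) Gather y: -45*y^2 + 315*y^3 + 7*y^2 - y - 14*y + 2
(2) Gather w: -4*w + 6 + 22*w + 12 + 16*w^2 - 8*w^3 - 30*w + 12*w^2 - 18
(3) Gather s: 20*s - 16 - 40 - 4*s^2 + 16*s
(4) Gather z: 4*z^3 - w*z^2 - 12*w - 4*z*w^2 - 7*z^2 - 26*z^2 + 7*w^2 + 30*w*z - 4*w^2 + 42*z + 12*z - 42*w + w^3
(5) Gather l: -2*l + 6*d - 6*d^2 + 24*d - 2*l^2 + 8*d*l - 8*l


(1) = 315*y^3 - 38*y^2 - 15*y + 2
(2) = -8*w^3 + 28*w^2 - 12*w
(3) = -4*s^2 + 36*s - 56
(4) = w^3 + 3*w^2 - 54*w + 4*z^3 + z^2*(-w - 33) + z*(-4*w^2 + 30*w + 54)
(5) = -6*d^2 + 30*d - 2*l^2 + l*(8*d - 10)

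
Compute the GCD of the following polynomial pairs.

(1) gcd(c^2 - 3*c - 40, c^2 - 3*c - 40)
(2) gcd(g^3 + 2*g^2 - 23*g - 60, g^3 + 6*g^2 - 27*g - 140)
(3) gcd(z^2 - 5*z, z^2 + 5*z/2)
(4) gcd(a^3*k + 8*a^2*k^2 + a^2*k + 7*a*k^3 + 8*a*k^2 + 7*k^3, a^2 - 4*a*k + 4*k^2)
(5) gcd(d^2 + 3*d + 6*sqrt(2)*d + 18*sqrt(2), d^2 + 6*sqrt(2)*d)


(1) = c^2 - 3*c - 40
(2) = g^2 - g - 20
(3) = gcd(z*(z - 5), z*(z + 5/2)) = z
(4) = 1
(5) = gcd((d + 3)*(d + 6*sqrt(2)), d*(d + 6*sqrt(2))) = d + 6*sqrt(2)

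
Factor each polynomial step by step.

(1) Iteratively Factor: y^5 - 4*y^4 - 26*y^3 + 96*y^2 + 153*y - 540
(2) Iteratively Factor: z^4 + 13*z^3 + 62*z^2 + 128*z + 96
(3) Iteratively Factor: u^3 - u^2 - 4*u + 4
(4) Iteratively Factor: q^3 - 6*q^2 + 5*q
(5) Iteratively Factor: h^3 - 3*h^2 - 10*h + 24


(1) = (y - 5)*(y^4 + y^3 - 21*y^2 - 9*y + 108) = (y - 5)*(y - 3)*(y^3 + 4*y^2 - 9*y - 36) = (y - 5)*(y - 3)^2*(y^2 + 7*y + 12) = (y - 5)*(y - 3)^2*(y + 4)*(y + 3)
(2) = (z + 2)*(z^3 + 11*z^2 + 40*z + 48) = (z + 2)*(z + 4)*(z^2 + 7*z + 12) = (z + 2)*(z + 3)*(z + 4)*(z + 4)
(3) = (u + 2)*(u^2 - 3*u + 2) = (u - 2)*(u + 2)*(u - 1)
(4) = (q - 1)*(q^2 - 5*q) = q*(q - 1)*(q - 5)
(5) = (h - 2)*(h^2 - h - 12) = (h - 2)*(h + 3)*(h - 4)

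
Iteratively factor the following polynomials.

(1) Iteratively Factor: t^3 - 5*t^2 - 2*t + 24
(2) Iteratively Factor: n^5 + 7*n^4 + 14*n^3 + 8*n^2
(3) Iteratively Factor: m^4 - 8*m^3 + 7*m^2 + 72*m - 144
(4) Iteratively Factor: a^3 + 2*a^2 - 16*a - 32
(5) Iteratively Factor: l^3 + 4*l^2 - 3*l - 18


(1) = (t - 3)*(t^2 - 2*t - 8) = (t - 4)*(t - 3)*(t + 2)
(2) = (n)*(n^4 + 7*n^3 + 14*n^2 + 8*n) = n*(n + 4)*(n^3 + 3*n^2 + 2*n) = n*(n + 1)*(n + 4)*(n^2 + 2*n) = n*(n + 1)*(n + 2)*(n + 4)*(n)
(3) = (m - 4)*(m^3 - 4*m^2 - 9*m + 36) = (m - 4)*(m + 3)*(m^2 - 7*m + 12) = (m - 4)^2*(m + 3)*(m - 3)
(4) = (a - 4)*(a^2 + 6*a + 8) = (a - 4)*(a + 2)*(a + 4)
(5) = (l + 3)*(l^2 + l - 6) = (l + 3)^2*(l - 2)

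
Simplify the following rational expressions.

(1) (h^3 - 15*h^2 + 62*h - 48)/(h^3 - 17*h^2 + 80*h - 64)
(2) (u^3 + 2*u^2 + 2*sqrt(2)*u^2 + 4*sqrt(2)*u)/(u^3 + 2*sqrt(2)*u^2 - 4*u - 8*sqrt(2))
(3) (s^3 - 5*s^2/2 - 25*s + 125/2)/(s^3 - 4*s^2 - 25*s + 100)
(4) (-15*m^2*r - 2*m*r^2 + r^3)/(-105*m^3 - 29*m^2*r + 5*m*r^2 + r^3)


(1) = (h - 6)/(h - 8)
(2) = u/(u - 2)
(3) = (2*s - 5)/(2*s - 8)
(4) = r/(7*m + r)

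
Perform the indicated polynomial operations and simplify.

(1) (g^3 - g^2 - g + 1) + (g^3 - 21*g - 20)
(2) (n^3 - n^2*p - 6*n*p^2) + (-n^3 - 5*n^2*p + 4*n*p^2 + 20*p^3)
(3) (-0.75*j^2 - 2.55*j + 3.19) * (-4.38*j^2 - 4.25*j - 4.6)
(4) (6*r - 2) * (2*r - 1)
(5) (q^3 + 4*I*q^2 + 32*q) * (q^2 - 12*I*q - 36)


(1) = 2*g^3 - g^2 - 22*g - 19
(2) = -6*n^2*p - 2*n*p^2 + 20*p^3
(3) = 3.285*j^4 + 14.3565*j^3 + 0.3153*j^2 - 1.8275*j - 14.674
(4) = 12*r^2 - 10*r + 2
(5) = q^5 - 8*I*q^4 + 44*q^3 - 528*I*q^2 - 1152*q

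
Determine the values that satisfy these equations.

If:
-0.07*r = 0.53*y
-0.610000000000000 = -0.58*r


Then:
r = 1.05
y = -0.14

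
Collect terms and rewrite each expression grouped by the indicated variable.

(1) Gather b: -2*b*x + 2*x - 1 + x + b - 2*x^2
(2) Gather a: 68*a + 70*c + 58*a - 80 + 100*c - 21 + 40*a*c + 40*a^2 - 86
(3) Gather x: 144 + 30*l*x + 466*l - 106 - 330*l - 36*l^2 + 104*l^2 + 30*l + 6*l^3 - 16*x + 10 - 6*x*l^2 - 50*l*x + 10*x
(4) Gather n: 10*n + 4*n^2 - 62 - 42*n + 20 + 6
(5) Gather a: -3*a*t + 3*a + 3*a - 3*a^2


(1) = b*(1 - 2*x) - 2*x^2 + 3*x - 1
(2) = 40*a^2 + a*(40*c + 126) + 170*c - 187
(3) = 6*l^3 + 68*l^2 + 166*l + x*(-6*l^2 - 20*l - 6) + 48
(4) = 4*n^2 - 32*n - 36
(5) = -3*a^2 + a*(6 - 3*t)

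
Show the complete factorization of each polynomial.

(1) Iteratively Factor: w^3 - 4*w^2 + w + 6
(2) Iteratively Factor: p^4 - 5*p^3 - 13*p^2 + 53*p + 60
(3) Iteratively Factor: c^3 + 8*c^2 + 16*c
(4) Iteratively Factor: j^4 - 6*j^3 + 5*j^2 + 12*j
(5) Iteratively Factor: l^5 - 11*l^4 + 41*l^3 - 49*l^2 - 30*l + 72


(1) = (w - 2)*(w^2 - 2*w - 3) = (w - 2)*(w + 1)*(w - 3)
(2) = (p + 1)*(p^3 - 6*p^2 - 7*p + 60) = (p - 4)*(p + 1)*(p^2 - 2*p - 15) = (p - 4)*(p + 1)*(p + 3)*(p - 5)
(3) = (c)*(c^2 + 8*c + 16) = c*(c + 4)*(c + 4)
(4) = (j - 4)*(j^3 - 2*j^2 - 3*j) = (j - 4)*(j + 1)*(j^2 - 3*j) = (j - 4)*(j - 3)*(j + 1)*(j)
(5) = (l - 4)*(l^4 - 7*l^3 + 13*l^2 + 3*l - 18) = (l - 4)*(l + 1)*(l^3 - 8*l^2 + 21*l - 18) = (l - 4)*(l - 3)*(l + 1)*(l^2 - 5*l + 6) = (l - 4)*(l - 3)^2*(l + 1)*(l - 2)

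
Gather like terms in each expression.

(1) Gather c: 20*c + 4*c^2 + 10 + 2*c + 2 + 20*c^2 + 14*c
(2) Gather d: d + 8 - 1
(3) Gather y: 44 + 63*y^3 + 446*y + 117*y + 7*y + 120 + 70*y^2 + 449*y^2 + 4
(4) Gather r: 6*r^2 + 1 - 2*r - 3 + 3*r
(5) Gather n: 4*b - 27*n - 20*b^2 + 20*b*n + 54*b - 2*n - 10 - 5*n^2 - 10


(1) = 24*c^2 + 36*c + 12
(2) = d + 7
(3) = 63*y^3 + 519*y^2 + 570*y + 168
(4) = 6*r^2 + r - 2
(5) = -20*b^2 + 58*b - 5*n^2 + n*(20*b - 29) - 20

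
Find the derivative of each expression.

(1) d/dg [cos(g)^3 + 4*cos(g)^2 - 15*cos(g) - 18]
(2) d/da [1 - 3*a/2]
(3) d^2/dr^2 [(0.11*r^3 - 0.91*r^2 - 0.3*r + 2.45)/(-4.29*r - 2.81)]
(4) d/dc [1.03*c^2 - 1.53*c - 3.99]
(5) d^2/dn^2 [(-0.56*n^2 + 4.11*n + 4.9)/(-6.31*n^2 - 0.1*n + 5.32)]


(1) = (-3*cos(g)^2 - 8*cos(g) + 15)*sin(g)
(2) = -3/2
(3) = (-4.048902*r^3 - 7.956234*r^2 - 5.211426*r - 83.042128)/(78.953589*r^3 + 155.146563*r^2 + 101.622807*r + 22.188041)
(4) = 2.06*c - 1.53
(5) = (-327.995062*n^3 - 1057.800828*n^2 - 846.367872*n - 301.750512)/(251.239591*n^6 + 11.94483*n^5 - 635.275656*n^4 - 20.14052*n^3 + 535.604832*n^2 + 8.49072*n - 150.568768)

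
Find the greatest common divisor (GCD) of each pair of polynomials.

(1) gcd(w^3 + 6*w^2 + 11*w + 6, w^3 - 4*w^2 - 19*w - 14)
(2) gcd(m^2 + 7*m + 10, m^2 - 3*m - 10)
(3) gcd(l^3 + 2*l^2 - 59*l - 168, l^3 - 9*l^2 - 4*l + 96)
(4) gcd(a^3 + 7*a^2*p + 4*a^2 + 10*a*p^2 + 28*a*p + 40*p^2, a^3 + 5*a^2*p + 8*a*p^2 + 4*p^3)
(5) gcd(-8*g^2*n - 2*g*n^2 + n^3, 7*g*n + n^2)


(1) = gcd((w + 1)*(w + 2)*(w + 3), (w - 7)*(w + 1)*(w + 2)) = w^2 + 3*w + 2
(2) = gcd((m + 2)*(m + 5), (m - 5)*(m + 2)) = m + 2
(3) = gcd((l - 8)*(l + 3)*(l + 7), (l - 8)*(l - 4)*(l + 3)) = l^2 - 5*l - 24
(4) = gcd((a + 4)*(a + 2*p)*(a + 5*p), (a + p)*(a + 2*p)^2) = a + 2*p
(5) = n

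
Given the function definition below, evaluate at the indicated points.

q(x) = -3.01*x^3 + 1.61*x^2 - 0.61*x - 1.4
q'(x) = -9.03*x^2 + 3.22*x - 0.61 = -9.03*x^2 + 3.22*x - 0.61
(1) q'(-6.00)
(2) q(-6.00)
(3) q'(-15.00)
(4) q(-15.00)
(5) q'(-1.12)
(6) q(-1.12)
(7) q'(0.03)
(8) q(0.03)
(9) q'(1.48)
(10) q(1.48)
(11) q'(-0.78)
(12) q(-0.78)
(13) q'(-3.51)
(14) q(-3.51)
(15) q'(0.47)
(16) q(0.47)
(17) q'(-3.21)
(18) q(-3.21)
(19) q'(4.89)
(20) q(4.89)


(1) = -345.01
(2) = 710.38
(3) = -2080.66
(4) = 10528.75
(5) = -15.54
(6) = 5.53
(7) = -0.52
(8) = -1.42
(9) = -15.62
(10) = -8.53
(11) = -8.62
(12) = 1.48
(13) = -123.16
(14) = 150.74
(15) = -1.09
(16) = -1.64
(17) = -103.99
(18) = 116.71
(19) = -200.79
(20) = -317.84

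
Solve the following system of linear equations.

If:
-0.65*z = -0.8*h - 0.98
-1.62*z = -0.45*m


Then:
h = 0.8125*z - 1.225
m = 3.6*z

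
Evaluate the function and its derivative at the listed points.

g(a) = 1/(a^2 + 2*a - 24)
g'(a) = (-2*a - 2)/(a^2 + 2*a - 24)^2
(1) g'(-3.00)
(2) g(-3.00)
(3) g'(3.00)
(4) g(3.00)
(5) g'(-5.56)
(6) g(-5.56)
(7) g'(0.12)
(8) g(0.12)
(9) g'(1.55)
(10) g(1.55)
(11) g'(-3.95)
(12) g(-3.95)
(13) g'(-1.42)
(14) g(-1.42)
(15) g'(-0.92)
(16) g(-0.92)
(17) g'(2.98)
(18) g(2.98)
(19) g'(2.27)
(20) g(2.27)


(1) = 0.01
(2) = -0.05
(3) = -0.10
(4) = -0.11
(5) = 0.52
(6) = -0.24
(7) = -0.00
(8) = -0.04
(9) = -0.01
(10) = -0.05
(11) = 0.02
(12) = -0.06
(13) = 0.00
(14) = -0.04
(15) = -0.00
(16) = -0.04
(17) = -0.09
(18) = -0.11
(19) = -0.03
(20) = -0.07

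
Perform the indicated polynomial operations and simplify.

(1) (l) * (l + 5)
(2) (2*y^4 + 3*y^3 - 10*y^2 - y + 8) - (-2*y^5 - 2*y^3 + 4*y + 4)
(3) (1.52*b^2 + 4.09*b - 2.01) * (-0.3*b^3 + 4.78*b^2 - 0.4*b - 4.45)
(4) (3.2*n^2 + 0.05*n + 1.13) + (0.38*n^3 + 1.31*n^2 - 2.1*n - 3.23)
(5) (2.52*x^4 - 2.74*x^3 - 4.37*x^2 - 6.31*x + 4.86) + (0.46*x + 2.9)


(1) = l^2 + 5*l
(2) = 2*y^5 + 2*y^4 + 5*y^3 - 10*y^2 - 5*y + 4
(3) = -0.456*b^5 + 6.0386*b^4 + 19.5452*b^3 - 18.0078*b^2 - 17.3965*b + 8.9445
(4) = 0.38*n^3 + 4.51*n^2 - 2.05*n - 2.1
(5) = 2.52*x^4 - 2.74*x^3 - 4.37*x^2 - 5.85*x + 7.76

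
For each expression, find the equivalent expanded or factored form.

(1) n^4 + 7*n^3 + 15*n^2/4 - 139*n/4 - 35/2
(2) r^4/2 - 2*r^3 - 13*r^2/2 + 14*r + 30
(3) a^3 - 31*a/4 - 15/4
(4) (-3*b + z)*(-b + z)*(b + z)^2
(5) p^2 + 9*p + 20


(1) = (n - 2)*(n + 1/2)*(n + 7/2)*(n + 5)
(2) = (r/2 + 1)*(r - 5)*(r - 3)*(r + 2)
(3) = (a - 3)*(a + 1/2)*(a + 5/2)
(4) = 3*b^4 + 2*b^3*z - 4*b^2*z^2 - 2*b*z^3 + z^4
(5) = (p + 4)*(p + 5)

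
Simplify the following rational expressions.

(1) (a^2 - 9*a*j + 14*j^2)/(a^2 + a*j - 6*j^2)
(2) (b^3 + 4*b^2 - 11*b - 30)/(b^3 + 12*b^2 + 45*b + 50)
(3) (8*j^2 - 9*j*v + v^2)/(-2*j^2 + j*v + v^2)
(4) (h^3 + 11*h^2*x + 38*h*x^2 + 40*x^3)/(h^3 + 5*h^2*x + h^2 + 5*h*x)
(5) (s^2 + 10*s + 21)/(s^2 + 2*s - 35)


(1) = (a - 7*j)/(a + 3*j)
(2) = (b - 3)/(b + 5)
(3) = (-8*j + v)/(2*j + v)
(4) = (h^2 + 6*h*x + 8*x^2)/(h^2 + h)
(5) = (s + 3)/(s - 5)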